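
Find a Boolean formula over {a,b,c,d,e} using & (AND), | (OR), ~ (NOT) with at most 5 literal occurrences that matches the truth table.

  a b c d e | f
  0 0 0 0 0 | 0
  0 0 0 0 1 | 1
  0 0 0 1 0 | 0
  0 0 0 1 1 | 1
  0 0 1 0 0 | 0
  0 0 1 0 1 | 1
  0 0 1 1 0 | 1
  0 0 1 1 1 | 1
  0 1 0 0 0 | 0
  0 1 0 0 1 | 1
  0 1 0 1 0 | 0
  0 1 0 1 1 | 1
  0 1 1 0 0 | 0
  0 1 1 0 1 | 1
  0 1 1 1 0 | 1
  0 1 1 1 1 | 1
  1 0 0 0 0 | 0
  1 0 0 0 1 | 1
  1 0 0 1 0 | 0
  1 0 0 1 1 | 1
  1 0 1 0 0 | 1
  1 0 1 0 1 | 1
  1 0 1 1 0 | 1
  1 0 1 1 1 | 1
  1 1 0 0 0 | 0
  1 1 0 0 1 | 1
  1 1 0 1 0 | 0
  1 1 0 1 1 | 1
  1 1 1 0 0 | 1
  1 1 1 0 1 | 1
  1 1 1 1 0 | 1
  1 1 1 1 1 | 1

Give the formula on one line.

  (d | a) = 00110011001100111111111111111111
  ~e = 10101010101010101010101010101010
  ((d | a) & ~e) = 00100010001000101010101010101010
  (c & ((d | a) & ~e)) = 00000010000000100000101000001010
  ((c & ((d | a) & ~e)) | e) = 01010111010101110101111101011111

((c & ((d | a) & ~e)) | e)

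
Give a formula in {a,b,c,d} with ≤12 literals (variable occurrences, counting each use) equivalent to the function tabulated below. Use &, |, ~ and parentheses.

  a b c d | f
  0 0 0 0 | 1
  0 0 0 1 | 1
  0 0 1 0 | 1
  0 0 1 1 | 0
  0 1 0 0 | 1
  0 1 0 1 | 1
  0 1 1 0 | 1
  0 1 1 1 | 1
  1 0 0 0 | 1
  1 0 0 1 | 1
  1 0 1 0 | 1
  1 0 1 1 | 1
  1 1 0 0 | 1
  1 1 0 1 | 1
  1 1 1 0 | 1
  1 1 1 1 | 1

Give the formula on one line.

  ~a = 1111111100000000
  (d & ~a) = 0101010100000000
  ~d = 1010101010101010
  ~c = 1100110011001100
  ~b = 1111000011110000
  (~c & ~b) = 1100000011000000
  (~d | (~c & ~b)) = 1110101011101010
  ((d & ~a) & (~d | (~c & ~b))) = 0100000000000000
  (~d | b) = 1010111110101111
  (a & d) = 0000000001010101
  ((~d | b) | (a & d)) = 1010111111111111
  (((d & ~a) & (~d | (~c & ~b))) | ((~d | b) | (a & d))) = 1110111111111111

(((d & ~a) & (~d | (~c & ~b))) | ((~d | b) | (a & d)))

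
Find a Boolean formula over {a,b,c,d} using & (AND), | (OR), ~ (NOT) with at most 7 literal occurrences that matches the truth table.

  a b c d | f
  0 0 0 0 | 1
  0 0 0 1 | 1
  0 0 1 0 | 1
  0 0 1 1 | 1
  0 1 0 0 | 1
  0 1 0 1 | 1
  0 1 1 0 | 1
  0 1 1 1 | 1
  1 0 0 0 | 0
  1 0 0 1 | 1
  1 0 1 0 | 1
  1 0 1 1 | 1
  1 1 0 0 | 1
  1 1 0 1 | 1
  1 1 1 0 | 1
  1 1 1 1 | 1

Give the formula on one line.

  ~b = 1111000011110000
  (a | ~b) = 1111000011111111
  ((a | ~b) & c) = 0011000000110011
  (b | ((a | ~b) & c)) = 0011111100111111
  ~a = 1111111100000000
  (d & a) = 0000000001010101
  (~a | (d & a)) = 1111111101010101
  ((b | ((a | ~b) & c)) | (~a | (d & a))) = 1111111101111111

((b | ((a | ~b) & c)) | (~a | (d & a)))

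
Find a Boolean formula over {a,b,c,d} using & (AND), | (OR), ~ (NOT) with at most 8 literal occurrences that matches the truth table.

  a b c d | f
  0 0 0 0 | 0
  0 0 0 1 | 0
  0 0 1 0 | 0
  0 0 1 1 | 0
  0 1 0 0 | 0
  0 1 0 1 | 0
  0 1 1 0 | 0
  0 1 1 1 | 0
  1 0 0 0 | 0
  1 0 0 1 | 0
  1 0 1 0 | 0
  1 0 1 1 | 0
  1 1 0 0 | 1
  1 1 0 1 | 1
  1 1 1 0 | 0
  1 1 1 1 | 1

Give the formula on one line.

(((d & b) | (b & ~c)) & (b & a))

  (d & b) = 0000010100000101
  ~c = 1100110011001100
  (b & ~c) = 0000110000001100
  ((d & b) | (b & ~c)) = 0000110100001101
  (b & a) = 0000000000001111
  (((d & b) | (b & ~c)) & (b & a)) = 0000000000001101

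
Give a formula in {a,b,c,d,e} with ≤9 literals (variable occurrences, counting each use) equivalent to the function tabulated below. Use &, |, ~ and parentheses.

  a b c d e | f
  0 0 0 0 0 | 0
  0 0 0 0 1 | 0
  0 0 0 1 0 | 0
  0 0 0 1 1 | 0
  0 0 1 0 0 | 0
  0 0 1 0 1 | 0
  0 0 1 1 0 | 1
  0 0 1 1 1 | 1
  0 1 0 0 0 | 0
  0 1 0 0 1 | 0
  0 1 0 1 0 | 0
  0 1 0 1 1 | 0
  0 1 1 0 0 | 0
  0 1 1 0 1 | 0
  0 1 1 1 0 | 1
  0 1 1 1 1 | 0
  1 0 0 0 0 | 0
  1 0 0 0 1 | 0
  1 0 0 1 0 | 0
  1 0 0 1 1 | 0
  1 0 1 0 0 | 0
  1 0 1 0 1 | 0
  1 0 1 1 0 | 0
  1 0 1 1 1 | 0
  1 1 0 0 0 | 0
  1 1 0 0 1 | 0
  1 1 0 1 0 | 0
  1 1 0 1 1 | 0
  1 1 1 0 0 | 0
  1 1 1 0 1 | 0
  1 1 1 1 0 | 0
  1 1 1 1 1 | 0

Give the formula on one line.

(d & ((c & ~a) & ((~b & d) | ~e)))

  ~a = 11111111111111110000000000000000
  (c & ~a) = 00001111000011110000000000000000
  ~b = 11111111000000001111111100000000
  (~b & d) = 00110011000000000011001100000000
  ~e = 10101010101010101010101010101010
  ((~b & d) | ~e) = 10111011101010101011101110101010
  ((c & ~a) & ((~b & d) | ~e)) = 00001011000010100000000000000000
  (d & ((c & ~a) & ((~b & d) | ~e))) = 00000011000000100000000000000000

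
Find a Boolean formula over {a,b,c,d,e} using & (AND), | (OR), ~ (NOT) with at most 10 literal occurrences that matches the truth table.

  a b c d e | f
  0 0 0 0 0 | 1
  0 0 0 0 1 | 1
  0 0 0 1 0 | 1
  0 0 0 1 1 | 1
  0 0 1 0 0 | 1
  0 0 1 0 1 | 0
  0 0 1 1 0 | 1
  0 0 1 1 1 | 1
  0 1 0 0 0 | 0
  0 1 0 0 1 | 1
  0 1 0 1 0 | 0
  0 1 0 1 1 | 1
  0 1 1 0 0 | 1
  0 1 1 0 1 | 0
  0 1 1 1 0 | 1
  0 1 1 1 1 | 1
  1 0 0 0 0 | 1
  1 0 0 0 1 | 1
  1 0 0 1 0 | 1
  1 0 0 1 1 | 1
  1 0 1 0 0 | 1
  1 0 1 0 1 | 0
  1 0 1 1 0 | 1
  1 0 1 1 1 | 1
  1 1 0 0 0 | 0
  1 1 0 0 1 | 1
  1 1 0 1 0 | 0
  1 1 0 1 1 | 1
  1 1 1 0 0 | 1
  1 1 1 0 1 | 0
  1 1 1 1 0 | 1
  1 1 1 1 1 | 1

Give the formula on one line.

  ~b = 11111111000000001111111100000000
  (c | ~b) = 11111111000011111111111100001111
  ((c | ~b) | e) = 11111111010111111111111101011111
  ~d = 11001100110011001100110011001100
  ~e = 10101010101010101010101010101010
  (~d & ~e) = 10001000100010001000100010001000
  ~c = 11110000111100001111000011110000
  ((~d & ~e) | ~c) = 11111000111110001111100011111000
  (((~d & ~e) | ~c) | d) = 11111011111110111111101111111011
  (((c | ~b) | e) & (((~d & ~e) | ~c) | d)) = 11111011010110111111101101011011

(((c | ~b) | e) & (((~d & ~e) | ~c) | d))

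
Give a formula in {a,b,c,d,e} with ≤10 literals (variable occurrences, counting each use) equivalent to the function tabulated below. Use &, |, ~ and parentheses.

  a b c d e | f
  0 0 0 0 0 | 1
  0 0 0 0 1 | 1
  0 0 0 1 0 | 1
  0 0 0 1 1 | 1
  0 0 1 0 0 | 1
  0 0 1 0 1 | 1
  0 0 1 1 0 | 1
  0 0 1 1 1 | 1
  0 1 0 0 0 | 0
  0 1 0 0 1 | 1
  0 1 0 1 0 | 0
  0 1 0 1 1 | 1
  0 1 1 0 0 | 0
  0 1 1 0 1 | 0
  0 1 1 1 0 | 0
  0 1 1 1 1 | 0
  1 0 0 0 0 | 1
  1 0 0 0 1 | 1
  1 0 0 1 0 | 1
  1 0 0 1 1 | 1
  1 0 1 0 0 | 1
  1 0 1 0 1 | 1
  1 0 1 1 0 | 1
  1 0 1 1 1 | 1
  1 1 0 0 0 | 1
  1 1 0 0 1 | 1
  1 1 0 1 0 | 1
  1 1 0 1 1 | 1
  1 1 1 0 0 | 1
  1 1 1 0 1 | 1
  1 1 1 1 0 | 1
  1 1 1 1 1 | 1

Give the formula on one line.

((a | ~b) | ((((a | ~c) & e) & (b & ~c)) | ~b))

  ~b = 11111111000000001111111100000000
  (a | ~b) = 11111111000000001111111111111111
  ~c = 11110000111100001111000011110000
  (a | ~c) = 11110000111100001111111111111111
  ((a | ~c) & e) = 01010000010100000101010101010101
  (b & ~c) = 00000000111100000000000011110000
  (((a | ~c) & e) & (b & ~c)) = 00000000010100000000000001010000
  ((((a | ~c) & e) & (b & ~c)) | ~b) = 11111111010100001111111101010000
  ((a | ~b) | ((((a | ~c) & e) & (b & ~c)) | ~b)) = 11111111010100001111111111111111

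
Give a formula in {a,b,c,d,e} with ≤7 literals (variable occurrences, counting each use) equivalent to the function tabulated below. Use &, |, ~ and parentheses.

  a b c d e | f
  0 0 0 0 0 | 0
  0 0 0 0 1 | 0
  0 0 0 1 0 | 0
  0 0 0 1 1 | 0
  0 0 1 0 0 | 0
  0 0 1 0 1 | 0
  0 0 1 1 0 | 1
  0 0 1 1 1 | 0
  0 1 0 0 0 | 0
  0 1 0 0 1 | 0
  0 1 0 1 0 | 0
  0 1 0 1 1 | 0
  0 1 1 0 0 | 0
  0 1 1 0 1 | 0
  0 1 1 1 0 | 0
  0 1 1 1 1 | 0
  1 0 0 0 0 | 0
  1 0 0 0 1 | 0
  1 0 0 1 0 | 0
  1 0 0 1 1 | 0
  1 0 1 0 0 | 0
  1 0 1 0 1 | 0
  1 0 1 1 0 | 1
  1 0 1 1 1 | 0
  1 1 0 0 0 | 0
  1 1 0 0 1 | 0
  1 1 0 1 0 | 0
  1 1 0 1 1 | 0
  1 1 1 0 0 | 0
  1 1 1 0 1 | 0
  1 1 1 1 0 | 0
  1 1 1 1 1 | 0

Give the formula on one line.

(~b & ((c & d) & ((~e | b) | ~d)))

  ~b = 11111111000000001111111100000000
  (c & d) = 00000011000000110000001100000011
  ~e = 10101010101010101010101010101010
  (~e | b) = 10101010111111111010101011111111
  ~d = 11001100110011001100110011001100
  ((~e | b) | ~d) = 11101110111111111110111011111111
  ((c & d) & ((~e | b) | ~d)) = 00000010000000110000001000000011
  (~b & ((c & d) & ((~e | b) | ~d))) = 00000010000000000000001000000000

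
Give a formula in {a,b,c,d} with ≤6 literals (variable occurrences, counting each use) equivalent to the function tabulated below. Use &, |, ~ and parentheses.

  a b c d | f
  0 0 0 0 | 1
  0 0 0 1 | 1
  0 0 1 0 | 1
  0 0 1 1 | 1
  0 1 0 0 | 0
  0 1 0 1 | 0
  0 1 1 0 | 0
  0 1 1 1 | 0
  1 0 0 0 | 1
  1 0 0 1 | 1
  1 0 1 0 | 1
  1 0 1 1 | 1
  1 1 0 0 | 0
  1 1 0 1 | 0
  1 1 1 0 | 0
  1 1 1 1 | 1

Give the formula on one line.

(((a & c) & d) | ~b)

  (a & c) = 0000000000110011
  ((a & c) & d) = 0000000000010001
  ~b = 1111000011110000
  (((a & c) & d) | ~b) = 1111000011110001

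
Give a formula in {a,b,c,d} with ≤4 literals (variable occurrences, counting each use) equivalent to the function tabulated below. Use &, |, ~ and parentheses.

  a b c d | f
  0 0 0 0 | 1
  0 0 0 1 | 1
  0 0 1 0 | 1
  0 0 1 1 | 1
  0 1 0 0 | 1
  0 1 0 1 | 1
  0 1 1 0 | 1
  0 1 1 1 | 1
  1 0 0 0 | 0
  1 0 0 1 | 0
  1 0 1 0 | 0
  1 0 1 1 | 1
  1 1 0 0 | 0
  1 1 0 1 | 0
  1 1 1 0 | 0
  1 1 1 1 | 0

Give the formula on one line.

(~a | (~b & (d & c)))

  ~a = 1111111100000000
  ~b = 1111000011110000
  (d & c) = 0001000100010001
  (~b & (d & c)) = 0001000000010000
  (~a | (~b & (d & c))) = 1111111100010000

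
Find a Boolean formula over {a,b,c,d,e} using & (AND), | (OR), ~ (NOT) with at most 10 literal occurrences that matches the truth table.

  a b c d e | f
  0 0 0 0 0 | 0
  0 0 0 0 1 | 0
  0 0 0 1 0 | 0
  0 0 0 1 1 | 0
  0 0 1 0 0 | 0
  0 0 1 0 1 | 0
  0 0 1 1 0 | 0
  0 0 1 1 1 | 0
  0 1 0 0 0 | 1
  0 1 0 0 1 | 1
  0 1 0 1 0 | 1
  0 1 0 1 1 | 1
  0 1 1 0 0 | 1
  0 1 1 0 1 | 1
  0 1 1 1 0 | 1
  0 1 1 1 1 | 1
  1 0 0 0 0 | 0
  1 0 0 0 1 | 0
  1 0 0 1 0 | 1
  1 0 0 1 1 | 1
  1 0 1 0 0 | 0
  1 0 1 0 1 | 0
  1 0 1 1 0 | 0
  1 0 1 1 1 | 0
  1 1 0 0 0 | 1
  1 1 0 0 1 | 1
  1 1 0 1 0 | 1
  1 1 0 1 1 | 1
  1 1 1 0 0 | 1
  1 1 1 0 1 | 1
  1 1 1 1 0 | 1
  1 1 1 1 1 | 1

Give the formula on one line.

  (e | d) = 01110111011101110111011101110111
  ((e | d) & a) = 00000000000000000111011101110111
  ~a = 11111111111111110000000000000000
  ~d = 11001100110011001100110011001100
  (~a & ~d) = 11001100110011000000000000000000
  ~c = 11110000111100001111000011110000
  (~c & d) = 00110000001100000011000000110000
  ((~a & ~d) | (~c & d)) = 11111100111111000011000000110000
  (((e | d) & a) & ((~a & ~d) | (~c & d))) = 00000000000000000011000000110000
  ((((e | d) & a) & ((~a & ~d) | (~c & d))) | b) = 00000000111111110011000011111111

((((e | d) & a) & ((~a & ~d) | (~c & d))) | b)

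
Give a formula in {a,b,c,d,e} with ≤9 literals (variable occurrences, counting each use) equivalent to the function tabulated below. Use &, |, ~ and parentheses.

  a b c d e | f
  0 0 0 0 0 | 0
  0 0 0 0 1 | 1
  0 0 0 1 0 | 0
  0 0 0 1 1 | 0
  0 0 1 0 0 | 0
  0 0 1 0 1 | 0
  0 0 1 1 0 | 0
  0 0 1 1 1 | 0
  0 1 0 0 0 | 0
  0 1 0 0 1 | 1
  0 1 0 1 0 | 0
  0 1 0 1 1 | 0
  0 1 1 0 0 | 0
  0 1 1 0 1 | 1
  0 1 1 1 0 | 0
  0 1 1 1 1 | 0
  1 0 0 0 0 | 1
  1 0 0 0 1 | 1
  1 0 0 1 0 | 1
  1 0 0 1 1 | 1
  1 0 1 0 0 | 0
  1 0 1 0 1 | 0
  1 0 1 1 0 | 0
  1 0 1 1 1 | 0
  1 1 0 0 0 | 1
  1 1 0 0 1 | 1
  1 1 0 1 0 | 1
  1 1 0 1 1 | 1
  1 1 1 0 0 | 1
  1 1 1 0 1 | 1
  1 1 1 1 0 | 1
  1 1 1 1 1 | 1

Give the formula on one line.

  ~e = 10101010101010101010101010101010
  ~d = 11001100110011001100110011001100
  (~e | ~d) = 11101110111011101110111011101110
  (e & (~e | ~d)) = 01000100010001000100010001000100
  ((e & (~e | ~d)) | a) = 01000100010001001111111111111111
  ~c = 11110000111100001111000011110000
  (~c | b) = 11110000111111111111000011111111
  (((e & (~e | ~d)) | a) & (~c | b)) = 01000000010001001111000011111111

(((e & (~e | ~d)) | a) & (~c | b))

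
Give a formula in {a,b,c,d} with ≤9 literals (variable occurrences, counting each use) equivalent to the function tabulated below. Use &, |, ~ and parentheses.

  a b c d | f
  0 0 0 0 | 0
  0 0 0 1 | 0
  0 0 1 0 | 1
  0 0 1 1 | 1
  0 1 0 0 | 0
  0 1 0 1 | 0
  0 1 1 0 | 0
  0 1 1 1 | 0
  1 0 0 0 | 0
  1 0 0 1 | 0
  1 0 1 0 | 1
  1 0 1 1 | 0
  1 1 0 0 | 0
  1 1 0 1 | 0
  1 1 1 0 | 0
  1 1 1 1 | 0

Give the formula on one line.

((c & ~b) & ((~a | c) & ((d & (c & ~a)) | ~d)))

  ~b = 1111000011110000
  (c & ~b) = 0011000000110000
  ~a = 1111111100000000
  (~a | c) = 1111111100110011
  (c & ~a) = 0011001100000000
  (d & (c & ~a)) = 0001000100000000
  ~d = 1010101010101010
  ((d & (c & ~a)) | ~d) = 1011101110101010
  ((~a | c) & ((d & (c & ~a)) | ~d)) = 1011101100100010
  ((c & ~b) & ((~a | c) & ((d & (c & ~a)) | ~d))) = 0011000000100000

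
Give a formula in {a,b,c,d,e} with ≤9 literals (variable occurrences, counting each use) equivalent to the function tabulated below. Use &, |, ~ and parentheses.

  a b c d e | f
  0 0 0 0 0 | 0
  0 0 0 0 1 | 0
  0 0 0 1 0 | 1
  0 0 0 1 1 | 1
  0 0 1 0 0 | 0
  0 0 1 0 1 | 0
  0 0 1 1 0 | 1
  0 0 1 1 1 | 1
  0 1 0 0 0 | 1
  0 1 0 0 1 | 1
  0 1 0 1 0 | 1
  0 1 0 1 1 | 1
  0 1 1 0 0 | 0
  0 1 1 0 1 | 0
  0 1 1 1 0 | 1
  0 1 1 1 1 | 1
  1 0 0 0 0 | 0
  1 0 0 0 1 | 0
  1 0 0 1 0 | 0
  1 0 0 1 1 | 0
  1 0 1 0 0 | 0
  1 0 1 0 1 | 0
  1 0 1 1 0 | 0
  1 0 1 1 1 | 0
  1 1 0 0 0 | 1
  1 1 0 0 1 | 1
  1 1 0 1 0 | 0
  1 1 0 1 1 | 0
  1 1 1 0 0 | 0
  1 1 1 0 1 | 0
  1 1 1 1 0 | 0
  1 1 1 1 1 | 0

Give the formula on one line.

  ~b = 11111111000000001111111100000000
  (~b | c) = 11111111000011111111111100001111
  (d & (~b | c)) = 00110011000000110011001100000011
  ~c = 11110000111100001111000011110000
  (b & ~c) = 00000000111100000000000011110000
  ((d & (~b | c)) | (b & ~c)) = 00110011111100110011001111110011
  ~a = 11111111111111110000000000000000
  ~d = 11001100110011001100110011001100
  (~d & b) = 00000000110011000000000011001100
  (~a | (~d & b)) = 11111111111111110000000011001100
  (((d & (~b | c)) | (b & ~c)) & (~a | (~d & b))) = 00110011111100110000000011000000

(((d & (~b | c)) | (b & ~c)) & (~a | (~d & b)))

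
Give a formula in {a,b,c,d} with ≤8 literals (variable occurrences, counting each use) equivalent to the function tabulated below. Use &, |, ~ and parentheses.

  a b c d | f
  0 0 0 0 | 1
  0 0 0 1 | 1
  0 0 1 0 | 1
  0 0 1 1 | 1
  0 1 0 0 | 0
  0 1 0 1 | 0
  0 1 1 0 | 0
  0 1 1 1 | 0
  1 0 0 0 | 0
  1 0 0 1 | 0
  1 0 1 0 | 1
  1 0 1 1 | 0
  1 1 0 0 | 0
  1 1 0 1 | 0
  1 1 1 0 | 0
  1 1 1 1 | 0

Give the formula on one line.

  ~d = 1010101010101010
  (~d & c) = 0010001000100010
  ~a = 1111111100000000
  ~b = 1111000011110000
  (~a & ~b) = 1111000000000000
  ((~d & c) | (~a & ~b)) = 1111001000100010
  (((~d & c) | (~a & ~b)) & ~b) = 1111000000100000

(((~d & c) | (~a & ~b)) & ~b)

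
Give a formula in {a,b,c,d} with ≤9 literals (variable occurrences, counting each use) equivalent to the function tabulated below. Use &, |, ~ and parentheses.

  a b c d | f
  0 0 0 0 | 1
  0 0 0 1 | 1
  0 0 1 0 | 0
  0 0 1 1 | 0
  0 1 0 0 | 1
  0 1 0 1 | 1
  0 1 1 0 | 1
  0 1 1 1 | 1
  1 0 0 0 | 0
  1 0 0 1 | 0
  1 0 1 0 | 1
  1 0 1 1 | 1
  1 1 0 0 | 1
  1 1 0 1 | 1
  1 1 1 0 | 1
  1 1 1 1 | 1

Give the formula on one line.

  (c & a) = 0000000000110011
  ((c & a) | b) = 0000111100111111
  ~a = 1111111100000000
  ~c = 1100110011001100
  (~a & ~c) = 1100110000000000
  (b | (~a & ~c)) = 1100111100001111
  ((b | (~a & ~c)) | a) = 1100111111111111
  (((b | (~a & ~c)) | a) & ~a) = 1100111100000000
  (((c & a) | b) | (((b | (~a & ~c)) | a) & ~a)) = 1100111100111111

(((c & a) | b) | (((b | (~a & ~c)) | a) & ~a))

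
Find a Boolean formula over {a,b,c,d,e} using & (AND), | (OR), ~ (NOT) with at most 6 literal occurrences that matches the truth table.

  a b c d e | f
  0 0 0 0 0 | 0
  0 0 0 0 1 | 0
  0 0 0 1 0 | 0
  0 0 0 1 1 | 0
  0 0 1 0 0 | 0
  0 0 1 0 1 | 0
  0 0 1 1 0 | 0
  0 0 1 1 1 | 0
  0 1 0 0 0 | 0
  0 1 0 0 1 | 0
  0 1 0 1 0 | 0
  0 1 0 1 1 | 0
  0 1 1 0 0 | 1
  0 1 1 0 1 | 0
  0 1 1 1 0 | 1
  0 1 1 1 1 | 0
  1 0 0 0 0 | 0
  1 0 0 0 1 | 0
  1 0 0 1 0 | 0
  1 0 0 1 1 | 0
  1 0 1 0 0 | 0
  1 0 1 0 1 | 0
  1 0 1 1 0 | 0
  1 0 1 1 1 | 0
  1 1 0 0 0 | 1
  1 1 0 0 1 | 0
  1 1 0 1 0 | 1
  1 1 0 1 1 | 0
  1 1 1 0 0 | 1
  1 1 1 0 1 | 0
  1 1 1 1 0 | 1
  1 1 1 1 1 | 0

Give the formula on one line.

((~e & (a | c)) & b)

  ~e = 10101010101010101010101010101010
  (a | c) = 00001111000011111111111111111111
  (~e & (a | c)) = 00001010000010101010101010101010
  ((~e & (a | c)) & b) = 00000000000010100000000010101010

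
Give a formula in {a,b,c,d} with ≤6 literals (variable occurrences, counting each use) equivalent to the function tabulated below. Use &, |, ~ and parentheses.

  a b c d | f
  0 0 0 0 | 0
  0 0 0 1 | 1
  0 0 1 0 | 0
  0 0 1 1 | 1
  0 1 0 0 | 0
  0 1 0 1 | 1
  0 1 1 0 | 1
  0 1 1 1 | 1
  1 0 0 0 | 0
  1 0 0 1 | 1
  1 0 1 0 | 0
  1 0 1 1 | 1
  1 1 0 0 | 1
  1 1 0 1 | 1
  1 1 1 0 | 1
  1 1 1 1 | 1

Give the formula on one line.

((b & (a | c)) | d)

  (a | c) = 0011001111111111
  (b & (a | c)) = 0000001100001111
  ((b & (a | c)) | d) = 0101011101011111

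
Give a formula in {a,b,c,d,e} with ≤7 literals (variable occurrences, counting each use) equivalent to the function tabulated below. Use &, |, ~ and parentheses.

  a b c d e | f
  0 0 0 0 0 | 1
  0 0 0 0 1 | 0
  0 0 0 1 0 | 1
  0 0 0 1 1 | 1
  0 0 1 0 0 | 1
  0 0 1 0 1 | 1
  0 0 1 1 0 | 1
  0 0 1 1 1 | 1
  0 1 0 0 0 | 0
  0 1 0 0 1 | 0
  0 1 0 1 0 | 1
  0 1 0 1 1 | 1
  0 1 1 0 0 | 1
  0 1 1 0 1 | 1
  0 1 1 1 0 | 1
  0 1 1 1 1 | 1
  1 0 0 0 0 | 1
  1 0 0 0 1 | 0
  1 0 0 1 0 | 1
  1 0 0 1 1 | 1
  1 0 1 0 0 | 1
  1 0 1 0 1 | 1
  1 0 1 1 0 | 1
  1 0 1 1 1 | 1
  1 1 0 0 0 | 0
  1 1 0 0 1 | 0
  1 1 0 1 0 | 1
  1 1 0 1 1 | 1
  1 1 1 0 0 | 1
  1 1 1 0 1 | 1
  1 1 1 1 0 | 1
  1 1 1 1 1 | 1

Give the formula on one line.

(((~c & ~b) & ~e) | (d | c))

  ~c = 11110000111100001111000011110000
  ~b = 11111111000000001111111100000000
  (~c & ~b) = 11110000000000001111000000000000
  ~e = 10101010101010101010101010101010
  ((~c & ~b) & ~e) = 10100000000000001010000000000000
  (d | c) = 00111111001111110011111100111111
  (((~c & ~b) & ~e) | (d | c)) = 10111111001111111011111100111111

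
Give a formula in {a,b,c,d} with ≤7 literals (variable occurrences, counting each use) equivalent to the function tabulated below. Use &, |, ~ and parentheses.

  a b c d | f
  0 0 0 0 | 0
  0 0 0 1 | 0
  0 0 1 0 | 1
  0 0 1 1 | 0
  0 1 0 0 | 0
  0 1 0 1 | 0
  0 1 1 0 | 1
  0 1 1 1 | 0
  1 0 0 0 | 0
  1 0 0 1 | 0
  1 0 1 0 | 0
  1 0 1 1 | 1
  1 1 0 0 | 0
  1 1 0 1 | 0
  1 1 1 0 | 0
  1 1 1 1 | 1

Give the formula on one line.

((~a | d) & ((a & c) | (~d & c)))

  ~a = 1111111100000000
  (~a | d) = 1111111101010101
  (a & c) = 0000000000110011
  ~d = 1010101010101010
  (~d & c) = 0010001000100010
  ((a & c) | (~d & c)) = 0010001000110011
  ((~a | d) & ((a & c) | (~d & c))) = 0010001000010001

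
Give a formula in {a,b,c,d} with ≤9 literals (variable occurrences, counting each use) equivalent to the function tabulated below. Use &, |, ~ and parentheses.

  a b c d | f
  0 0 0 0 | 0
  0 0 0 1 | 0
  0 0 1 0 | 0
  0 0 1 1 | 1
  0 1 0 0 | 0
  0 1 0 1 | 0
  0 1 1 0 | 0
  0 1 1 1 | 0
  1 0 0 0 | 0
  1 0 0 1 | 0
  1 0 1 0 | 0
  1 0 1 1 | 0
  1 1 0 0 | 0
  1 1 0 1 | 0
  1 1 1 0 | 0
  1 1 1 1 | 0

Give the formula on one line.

  ~a = 1111111100000000
  (~a & c) = 0011001100000000
  ~b = 1111000011110000
  (~b & c) = 0011000000110000
  (d | b) = 0101111101011111
  ((~b & c) & (d | b)) = 0001000000010000
  ((~a & c) & ((~b & c) & (d | b))) = 0001000000000000

((~a & c) & ((~b & c) & (d | b)))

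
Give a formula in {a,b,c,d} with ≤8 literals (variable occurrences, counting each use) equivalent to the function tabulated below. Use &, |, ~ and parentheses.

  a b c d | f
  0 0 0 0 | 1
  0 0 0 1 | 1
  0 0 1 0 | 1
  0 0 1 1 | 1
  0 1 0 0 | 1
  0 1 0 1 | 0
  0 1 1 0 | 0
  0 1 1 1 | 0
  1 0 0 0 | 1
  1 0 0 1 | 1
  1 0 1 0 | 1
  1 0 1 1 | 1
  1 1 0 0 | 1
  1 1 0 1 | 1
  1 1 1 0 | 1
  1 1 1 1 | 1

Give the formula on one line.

  ~b = 1111000011110000
  ~c = 1100110011001100
  ~a = 1111111100000000
  (~c & ~a) = 1100110000000000
  ~d = 1010101010101010
  ((~c & ~a) & ~d) = 1000100000000000
  (~b | ((~c & ~a) & ~d)) = 1111100011110000
  ((~b | ((~c & ~a) & ~d)) | a) = 1111100011111111

((~b | ((~c & ~a) & ~d)) | a)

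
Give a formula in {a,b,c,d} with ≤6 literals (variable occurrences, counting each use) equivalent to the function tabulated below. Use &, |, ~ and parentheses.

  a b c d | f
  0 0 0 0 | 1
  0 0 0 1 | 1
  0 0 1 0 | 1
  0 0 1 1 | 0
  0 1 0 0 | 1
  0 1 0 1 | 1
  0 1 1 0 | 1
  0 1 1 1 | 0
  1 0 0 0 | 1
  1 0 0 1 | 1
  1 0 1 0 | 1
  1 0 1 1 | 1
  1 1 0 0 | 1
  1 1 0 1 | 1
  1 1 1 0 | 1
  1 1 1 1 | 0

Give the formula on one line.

(((~d | ~b) | ~c) & (~c | (a | ~d)))

  ~d = 1010101010101010
  ~b = 1111000011110000
  (~d | ~b) = 1111101011111010
  ~c = 1100110011001100
  ((~d | ~b) | ~c) = 1111111011111110
  (a | ~d) = 1010101011111111
  (~c | (a | ~d)) = 1110111011111111
  (((~d | ~b) | ~c) & (~c | (a | ~d))) = 1110111011111110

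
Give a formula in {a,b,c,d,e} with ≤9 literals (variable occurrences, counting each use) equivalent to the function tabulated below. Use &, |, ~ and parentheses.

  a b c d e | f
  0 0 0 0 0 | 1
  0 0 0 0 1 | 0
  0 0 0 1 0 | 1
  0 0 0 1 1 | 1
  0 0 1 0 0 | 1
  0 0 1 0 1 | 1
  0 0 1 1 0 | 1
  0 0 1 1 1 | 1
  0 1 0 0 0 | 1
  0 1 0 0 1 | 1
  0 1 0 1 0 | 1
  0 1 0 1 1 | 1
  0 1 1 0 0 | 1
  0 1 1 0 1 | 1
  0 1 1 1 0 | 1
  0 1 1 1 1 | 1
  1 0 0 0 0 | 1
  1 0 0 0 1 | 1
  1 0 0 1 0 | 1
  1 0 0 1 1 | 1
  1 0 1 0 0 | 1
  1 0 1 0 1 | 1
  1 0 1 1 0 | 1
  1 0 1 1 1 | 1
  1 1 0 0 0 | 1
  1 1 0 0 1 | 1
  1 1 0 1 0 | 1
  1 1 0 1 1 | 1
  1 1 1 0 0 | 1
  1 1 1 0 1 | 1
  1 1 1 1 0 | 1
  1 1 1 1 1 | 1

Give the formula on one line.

(d | ((((b | a) & ~d) | (~e & ~a)) | (c & ~a)))

  (b | a) = 00000000111111111111111111111111
  ~d = 11001100110011001100110011001100
  ((b | a) & ~d) = 00000000110011001100110011001100
  ~e = 10101010101010101010101010101010
  ~a = 11111111111111110000000000000000
  (~e & ~a) = 10101010101010100000000000000000
  (((b | a) & ~d) | (~e & ~a)) = 10101010111011101100110011001100
  (c & ~a) = 00001111000011110000000000000000
  ((((b | a) & ~d) | (~e & ~a)) | (c & ~a)) = 10101111111011111100110011001100
  (d | ((((b | a) & ~d) | (~e & ~a)) | (c & ~a))) = 10111111111111111111111111111111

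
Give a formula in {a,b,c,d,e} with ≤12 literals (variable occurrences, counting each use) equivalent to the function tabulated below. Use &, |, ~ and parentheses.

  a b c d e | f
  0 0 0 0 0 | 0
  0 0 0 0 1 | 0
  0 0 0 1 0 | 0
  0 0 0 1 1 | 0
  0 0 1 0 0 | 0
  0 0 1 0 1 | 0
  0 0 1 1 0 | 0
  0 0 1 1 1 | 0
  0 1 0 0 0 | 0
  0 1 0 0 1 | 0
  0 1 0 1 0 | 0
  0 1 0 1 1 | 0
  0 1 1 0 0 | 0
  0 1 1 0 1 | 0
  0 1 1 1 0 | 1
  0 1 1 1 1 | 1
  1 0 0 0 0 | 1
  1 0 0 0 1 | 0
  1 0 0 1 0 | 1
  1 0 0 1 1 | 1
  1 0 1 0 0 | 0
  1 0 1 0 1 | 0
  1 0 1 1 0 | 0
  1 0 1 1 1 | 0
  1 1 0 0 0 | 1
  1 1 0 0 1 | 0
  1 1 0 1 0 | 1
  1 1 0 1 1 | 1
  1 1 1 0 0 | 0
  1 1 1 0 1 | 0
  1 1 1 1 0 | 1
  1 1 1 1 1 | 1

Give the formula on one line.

  (a | c) = 00001111000011111111111111111111
  (d & b) = 00000000001100110000000000110011
  ~c = 11110000111100001111000011110000
  ((d & b) | ~c) = 11110000111100111111000011110011
  ((a | c) & ((d & b) | ~c)) = 00000000000000111111000011110011
  ~e = 10101010101010101010101010101010
  ~d = 11001100110011001100110011001100
  (~c | ~d) = 11111100111111001111110011111100
  (~e & (~c | ~d)) = 10101000101010001010100010101000
  ((~e & (~c | ~d)) | d) = 10111011101110111011101110111011
  (((a | c) & ((d & b) | ~c)) & ((~e & (~c | ~d)) | d)) = 00000000000000111011000010110011

(((a | c) & ((d & b) | ~c)) & ((~e & (~c | ~d)) | d))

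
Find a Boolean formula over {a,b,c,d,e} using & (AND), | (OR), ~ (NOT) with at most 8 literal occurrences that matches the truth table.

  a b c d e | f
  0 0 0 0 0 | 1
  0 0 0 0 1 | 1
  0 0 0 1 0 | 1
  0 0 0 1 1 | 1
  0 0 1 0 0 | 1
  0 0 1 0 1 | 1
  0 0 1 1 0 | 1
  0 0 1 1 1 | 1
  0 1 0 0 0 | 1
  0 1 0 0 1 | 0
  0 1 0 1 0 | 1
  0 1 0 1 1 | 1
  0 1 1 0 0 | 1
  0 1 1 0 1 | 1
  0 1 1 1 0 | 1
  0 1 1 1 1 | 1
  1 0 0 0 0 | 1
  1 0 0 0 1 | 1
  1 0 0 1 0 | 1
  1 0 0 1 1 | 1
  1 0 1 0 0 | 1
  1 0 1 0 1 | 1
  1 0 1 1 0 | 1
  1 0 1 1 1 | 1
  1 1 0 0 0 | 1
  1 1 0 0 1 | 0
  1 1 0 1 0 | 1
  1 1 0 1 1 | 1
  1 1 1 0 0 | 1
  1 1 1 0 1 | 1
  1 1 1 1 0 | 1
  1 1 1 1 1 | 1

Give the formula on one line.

  ~c = 11110000111100001111000011110000
  ~a = 11111111111111110000000000000000
  (~c | ~a) = 11111111111111111111000011110000
  ~d = 11001100110011001100110011001100
  ((~c | ~a) & ~d) = 11001100110011001100000011000000
  ~b = 11111111000000001111111100000000
  (~b | c) = 11111111000011111111111100001111
  ~e = 10101010101010101010101010101010
  ((~b | c) | ~e) = 11111111101011111111111110101111
  (((~c | ~a) & ~d) & ((~b | c) | ~e)) = 11001100100011001100000010000000
  (c | d) = 00111111001111110011111100111111
  ((((~c | ~a) & ~d) & ((~b | c) | ~e)) | (c | d)) = 11111111101111111111111110111111

((((~c | ~a) & ~d) & ((~b | c) | ~e)) | (c | d))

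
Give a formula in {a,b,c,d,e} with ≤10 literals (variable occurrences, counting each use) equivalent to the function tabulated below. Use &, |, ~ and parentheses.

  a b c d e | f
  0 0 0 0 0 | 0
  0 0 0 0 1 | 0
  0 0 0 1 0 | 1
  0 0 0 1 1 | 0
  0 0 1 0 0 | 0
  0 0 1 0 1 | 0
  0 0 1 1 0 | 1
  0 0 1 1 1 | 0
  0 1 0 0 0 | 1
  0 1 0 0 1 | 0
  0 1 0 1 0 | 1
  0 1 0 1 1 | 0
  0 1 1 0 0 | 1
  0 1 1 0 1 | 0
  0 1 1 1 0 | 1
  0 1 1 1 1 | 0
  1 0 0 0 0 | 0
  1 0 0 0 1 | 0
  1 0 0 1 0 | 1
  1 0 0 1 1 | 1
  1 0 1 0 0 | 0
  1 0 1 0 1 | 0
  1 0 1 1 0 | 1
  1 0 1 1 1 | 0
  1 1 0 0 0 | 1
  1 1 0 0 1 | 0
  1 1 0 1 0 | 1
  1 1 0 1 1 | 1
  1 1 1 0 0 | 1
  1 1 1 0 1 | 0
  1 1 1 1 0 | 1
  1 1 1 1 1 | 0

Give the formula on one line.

(((~a | (e & (~e | d))) & (~c & a)) | (~e & (d | b)))

  ~a = 11111111111111110000000000000000
  ~e = 10101010101010101010101010101010
  (~e | d) = 10111011101110111011101110111011
  (e & (~e | d)) = 00010001000100010001000100010001
  (~a | (e & (~e | d))) = 11111111111111110001000100010001
  ~c = 11110000111100001111000011110000
  (~c & a) = 00000000000000001111000011110000
  ((~a | (e & (~e | d))) & (~c & a)) = 00000000000000000001000000010000
  (d | b) = 00110011111111110011001111111111
  (~e & (d | b)) = 00100010101010100010001010101010
  (((~a | (e & (~e | d))) & (~c & a)) | (~e & (d | b))) = 00100010101010100011001010111010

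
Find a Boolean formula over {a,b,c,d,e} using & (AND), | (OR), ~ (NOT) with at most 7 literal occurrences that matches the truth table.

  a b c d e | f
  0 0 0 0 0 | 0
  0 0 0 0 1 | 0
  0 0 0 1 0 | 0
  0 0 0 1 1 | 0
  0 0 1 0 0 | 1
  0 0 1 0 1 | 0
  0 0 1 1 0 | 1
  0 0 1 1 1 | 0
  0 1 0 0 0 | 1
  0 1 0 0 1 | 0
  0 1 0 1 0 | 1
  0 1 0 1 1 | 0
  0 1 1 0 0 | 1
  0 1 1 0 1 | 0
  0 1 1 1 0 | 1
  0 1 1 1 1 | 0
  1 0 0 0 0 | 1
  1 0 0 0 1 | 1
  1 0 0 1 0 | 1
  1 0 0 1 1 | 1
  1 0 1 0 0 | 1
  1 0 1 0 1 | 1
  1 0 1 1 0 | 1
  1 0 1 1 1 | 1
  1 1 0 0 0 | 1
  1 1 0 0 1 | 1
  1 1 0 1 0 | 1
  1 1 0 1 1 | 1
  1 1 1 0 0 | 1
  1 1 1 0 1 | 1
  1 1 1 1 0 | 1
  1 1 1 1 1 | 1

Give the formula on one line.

((b | ((~e & c) | a)) & (~e | a))

  ~e = 10101010101010101010101010101010
  (~e & c) = 00001010000010100000101000001010
  ((~e & c) | a) = 00001010000010101111111111111111
  (b | ((~e & c) | a)) = 00001010111111111111111111111111
  (~e | a) = 10101010101010101111111111111111
  ((b | ((~e & c) | a)) & (~e | a)) = 00001010101010101111111111111111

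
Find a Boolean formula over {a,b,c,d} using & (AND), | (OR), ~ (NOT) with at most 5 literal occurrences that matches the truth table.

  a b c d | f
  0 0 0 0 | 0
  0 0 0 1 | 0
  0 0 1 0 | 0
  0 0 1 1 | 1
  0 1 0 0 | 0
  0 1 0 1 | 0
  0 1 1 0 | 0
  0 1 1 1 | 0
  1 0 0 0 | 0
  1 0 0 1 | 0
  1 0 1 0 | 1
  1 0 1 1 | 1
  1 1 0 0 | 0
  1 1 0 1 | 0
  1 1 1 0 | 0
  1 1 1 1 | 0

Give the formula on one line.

(~b & ((a | d) & c))

  ~b = 1111000011110000
  (a | d) = 0101010111111111
  ((a | d) & c) = 0001000100110011
  (~b & ((a | d) & c)) = 0001000000110000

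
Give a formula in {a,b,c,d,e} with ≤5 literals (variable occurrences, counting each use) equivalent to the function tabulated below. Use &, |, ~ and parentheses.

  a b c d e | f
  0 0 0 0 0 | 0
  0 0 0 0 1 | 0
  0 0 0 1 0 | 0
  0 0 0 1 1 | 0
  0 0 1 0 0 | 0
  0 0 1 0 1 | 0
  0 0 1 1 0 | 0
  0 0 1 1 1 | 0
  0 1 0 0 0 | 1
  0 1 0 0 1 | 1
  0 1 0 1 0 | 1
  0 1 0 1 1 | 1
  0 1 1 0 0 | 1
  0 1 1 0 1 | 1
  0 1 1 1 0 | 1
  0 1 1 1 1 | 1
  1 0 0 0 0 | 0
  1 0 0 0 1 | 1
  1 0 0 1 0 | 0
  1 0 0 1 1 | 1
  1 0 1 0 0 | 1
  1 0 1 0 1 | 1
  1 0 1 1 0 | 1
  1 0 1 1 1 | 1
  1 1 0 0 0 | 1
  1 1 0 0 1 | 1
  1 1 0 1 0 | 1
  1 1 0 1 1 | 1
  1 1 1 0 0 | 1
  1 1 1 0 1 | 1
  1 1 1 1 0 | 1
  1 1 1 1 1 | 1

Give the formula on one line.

((b | (c & a)) | (e & a))

  (c & a) = 00000000000000000000111100001111
  (b | (c & a)) = 00000000111111110000111111111111
  (e & a) = 00000000000000000101010101010101
  ((b | (c & a)) | (e & a)) = 00000000111111110101111111111111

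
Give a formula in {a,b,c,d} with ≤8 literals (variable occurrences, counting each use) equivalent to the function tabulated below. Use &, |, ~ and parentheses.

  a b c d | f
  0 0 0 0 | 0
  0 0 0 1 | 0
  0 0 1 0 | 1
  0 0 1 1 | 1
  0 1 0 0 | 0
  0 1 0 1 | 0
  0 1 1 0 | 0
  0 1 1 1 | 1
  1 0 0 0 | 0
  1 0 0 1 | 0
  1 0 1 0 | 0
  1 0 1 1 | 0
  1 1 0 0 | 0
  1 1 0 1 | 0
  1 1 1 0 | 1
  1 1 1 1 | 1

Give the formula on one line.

((d | (a | ~b)) & (c & (~a | b)))

  ~b = 1111000011110000
  (a | ~b) = 1111000011111111
  (d | (a | ~b)) = 1111010111111111
  ~a = 1111111100000000
  (~a | b) = 1111111100001111
  (c & (~a | b)) = 0011001100000011
  ((d | (a | ~b)) & (c & (~a | b))) = 0011000100000011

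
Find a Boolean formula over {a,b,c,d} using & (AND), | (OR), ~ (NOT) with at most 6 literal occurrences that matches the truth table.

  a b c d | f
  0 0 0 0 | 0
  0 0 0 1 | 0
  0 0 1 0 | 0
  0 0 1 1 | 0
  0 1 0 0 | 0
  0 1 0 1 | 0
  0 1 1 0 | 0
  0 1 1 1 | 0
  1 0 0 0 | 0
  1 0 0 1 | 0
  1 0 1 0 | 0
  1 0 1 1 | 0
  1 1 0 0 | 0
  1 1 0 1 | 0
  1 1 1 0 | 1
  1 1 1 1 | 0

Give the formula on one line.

  ~d = 1010101010101010
  (~d & c) = 0010001000100010
  (~d | c) = 1011101110111011
  ((~d | c) & b) = 0000101100001011
  (a & ((~d | c) & b)) = 0000000000001011
  ((~d & c) & (a & ((~d | c) & b))) = 0000000000000010

((~d & c) & (a & ((~d | c) & b)))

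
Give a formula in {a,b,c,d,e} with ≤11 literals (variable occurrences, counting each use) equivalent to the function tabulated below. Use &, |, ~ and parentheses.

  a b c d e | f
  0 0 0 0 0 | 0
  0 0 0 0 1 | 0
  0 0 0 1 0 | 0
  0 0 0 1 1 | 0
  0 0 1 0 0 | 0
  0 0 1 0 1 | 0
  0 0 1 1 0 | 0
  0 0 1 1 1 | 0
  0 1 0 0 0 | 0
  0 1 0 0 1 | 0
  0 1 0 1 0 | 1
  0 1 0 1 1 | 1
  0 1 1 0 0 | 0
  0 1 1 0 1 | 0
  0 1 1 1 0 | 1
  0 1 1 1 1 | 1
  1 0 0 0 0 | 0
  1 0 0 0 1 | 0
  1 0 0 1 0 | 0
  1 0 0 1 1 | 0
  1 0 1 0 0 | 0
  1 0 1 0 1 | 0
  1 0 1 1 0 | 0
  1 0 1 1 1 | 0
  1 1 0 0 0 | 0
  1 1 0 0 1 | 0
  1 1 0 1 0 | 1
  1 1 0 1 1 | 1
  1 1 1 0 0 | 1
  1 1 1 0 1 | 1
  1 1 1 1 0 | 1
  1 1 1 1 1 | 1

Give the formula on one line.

  ~d = 11001100110011001100110011001100
  (c | d) = 00111111001111110011111100111111
  (~d & (c | d)) = 00001100000011000000110000001100
  ~e = 10101010101010101010101010101010
  (a | ~e) = 10101010101010101111111111111111
  (b & (a | ~e)) = 00000000101010100000000011111111
  ((~d & (c | d)) & (b & (a | ~e))) = 00000000000010000000000000001100
  (a & ((~d & (c | d)) & (b & (a | ~e)))) = 00000000000000000000000000001100
  (d & b) = 00000000001100110000000000110011
  ((a & ((~d & (c | d)) & (b & (a | ~e)))) | (d & b)) = 00000000001100110000000000111111

((a & ((~d & (c | d)) & (b & (a | ~e)))) | (d & b))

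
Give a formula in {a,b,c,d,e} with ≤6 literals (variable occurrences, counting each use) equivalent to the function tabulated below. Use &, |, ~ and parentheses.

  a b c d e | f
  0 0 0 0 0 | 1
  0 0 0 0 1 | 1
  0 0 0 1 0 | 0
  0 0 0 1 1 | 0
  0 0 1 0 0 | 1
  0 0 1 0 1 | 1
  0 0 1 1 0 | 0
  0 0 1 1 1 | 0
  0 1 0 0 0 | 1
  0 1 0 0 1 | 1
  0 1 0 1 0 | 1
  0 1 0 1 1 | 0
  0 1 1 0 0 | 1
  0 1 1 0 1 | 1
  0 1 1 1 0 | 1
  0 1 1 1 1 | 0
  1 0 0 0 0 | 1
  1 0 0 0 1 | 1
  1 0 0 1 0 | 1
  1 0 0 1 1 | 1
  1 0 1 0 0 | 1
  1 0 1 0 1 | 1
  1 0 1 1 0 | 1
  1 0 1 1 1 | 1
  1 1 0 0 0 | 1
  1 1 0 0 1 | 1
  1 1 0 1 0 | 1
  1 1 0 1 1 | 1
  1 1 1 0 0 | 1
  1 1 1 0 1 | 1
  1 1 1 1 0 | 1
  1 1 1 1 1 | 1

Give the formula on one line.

(((c & a) | (b & ~e)) | (~d | a))

  (c & a) = 00000000000000000000111100001111
  ~e = 10101010101010101010101010101010
  (b & ~e) = 00000000101010100000000010101010
  ((c & a) | (b & ~e)) = 00000000101010100000111110101111
  ~d = 11001100110011001100110011001100
  (~d | a) = 11001100110011001111111111111111
  (((c & a) | (b & ~e)) | (~d | a)) = 11001100111011101111111111111111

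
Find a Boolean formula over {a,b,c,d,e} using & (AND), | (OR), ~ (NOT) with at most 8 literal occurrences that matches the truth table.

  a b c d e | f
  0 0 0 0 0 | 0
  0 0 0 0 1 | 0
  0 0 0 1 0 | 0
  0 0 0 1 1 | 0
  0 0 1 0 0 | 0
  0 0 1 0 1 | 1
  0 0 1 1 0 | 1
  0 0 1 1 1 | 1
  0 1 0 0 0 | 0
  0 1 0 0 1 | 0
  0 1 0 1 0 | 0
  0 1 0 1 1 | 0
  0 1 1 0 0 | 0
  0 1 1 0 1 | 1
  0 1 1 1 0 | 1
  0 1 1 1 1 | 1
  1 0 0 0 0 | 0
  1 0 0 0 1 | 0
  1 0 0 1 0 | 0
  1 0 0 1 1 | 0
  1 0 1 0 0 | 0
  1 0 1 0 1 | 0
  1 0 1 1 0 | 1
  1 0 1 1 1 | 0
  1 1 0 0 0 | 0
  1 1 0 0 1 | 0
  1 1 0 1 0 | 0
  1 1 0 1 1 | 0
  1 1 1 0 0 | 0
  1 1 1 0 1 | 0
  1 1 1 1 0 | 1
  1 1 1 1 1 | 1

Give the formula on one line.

(((b & c) & d) | (((~a | ~e) & (e | d)) & c))

  (b & c) = 00000000000011110000000000001111
  ((b & c) & d) = 00000000000000110000000000000011
  ~a = 11111111111111110000000000000000
  ~e = 10101010101010101010101010101010
  (~a | ~e) = 11111111111111111010101010101010
  (e | d) = 01110111011101110111011101110111
  ((~a | ~e) & (e | d)) = 01110111011101110010001000100010
  (((~a | ~e) & (e | d)) & c) = 00000111000001110000001000000010
  (((b & c) & d) | (((~a | ~e) & (e | d)) & c)) = 00000111000001110000001000000011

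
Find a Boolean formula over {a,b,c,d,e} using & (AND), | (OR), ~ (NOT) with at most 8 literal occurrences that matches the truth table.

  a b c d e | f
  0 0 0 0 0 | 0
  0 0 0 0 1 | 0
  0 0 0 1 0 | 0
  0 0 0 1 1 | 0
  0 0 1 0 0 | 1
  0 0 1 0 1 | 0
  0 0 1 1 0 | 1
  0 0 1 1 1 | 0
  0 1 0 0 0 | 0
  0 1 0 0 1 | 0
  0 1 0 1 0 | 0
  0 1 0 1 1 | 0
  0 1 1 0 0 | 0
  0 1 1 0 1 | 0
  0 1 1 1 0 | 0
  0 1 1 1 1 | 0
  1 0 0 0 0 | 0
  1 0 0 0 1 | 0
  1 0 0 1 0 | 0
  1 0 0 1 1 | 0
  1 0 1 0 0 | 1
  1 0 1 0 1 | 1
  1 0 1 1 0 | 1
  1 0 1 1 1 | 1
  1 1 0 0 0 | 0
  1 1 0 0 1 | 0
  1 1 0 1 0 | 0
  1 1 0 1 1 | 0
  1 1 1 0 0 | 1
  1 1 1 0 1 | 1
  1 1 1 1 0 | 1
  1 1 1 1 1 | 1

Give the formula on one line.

((((d & a) | ((b | c) & a)) | (~e & ~b)) & c)

  (d & a) = 00000000000000000011001100110011
  (b | c) = 00001111111111110000111111111111
  ((b | c) & a) = 00000000000000000000111111111111
  ((d & a) | ((b | c) & a)) = 00000000000000000011111111111111
  ~e = 10101010101010101010101010101010
  ~b = 11111111000000001111111100000000
  (~e & ~b) = 10101010000000001010101000000000
  (((d & a) | ((b | c) & a)) | (~e & ~b)) = 10101010000000001011111111111111
  ((((d & a) | ((b | c) & a)) | (~e & ~b)) & c) = 00001010000000000000111100001111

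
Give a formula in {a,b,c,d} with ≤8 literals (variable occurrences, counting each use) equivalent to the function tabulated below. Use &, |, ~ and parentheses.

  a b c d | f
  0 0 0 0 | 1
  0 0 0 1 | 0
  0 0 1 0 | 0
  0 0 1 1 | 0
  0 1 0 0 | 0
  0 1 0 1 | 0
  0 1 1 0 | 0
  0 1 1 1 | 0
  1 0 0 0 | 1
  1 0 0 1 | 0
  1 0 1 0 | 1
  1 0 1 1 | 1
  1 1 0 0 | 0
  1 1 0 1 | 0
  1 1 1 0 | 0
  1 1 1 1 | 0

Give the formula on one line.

  ~c = 1100110011001100
  (a | b) = 0000111111111111
  (~c | (a | b)) = 1100111111111111
  ~b = 1111000011110000
  ((~c | (a | b)) & ~b) = 1100000011110000
  ~d = 1010101010101010
  (c | ~d) = 1011101110111011
  ~a = 1111111100000000
  (~a | ~b) = 1111111111110000
  ((c | ~d) & (~a | ~b)) = 1011101110110000
  (((~c | (a | b)) & ~b) & ((c | ~d) & (~a | ~b))) = 1000000010110000

(((~c | (a | b)) & ~b) & ((c | ~d) & (~a | ~b)))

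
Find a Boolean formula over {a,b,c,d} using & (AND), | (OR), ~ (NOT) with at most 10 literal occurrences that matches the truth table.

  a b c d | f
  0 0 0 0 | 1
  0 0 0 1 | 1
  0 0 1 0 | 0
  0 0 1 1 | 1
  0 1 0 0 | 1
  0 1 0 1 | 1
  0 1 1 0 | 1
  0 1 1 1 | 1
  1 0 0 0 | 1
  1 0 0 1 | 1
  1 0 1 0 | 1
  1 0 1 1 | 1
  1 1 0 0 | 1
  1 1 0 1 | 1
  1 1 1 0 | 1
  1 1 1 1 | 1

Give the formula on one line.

(((~c | b) | (~c | a)) | ((b & c) | (d & ~a)))

  ~c = 1100110011001100
  (~c | b) = 1100111111001111
  (~c | a) = 1100110011111111
  ((~c | b) | (~c | a)) = 1100111111111111
  (b & c) = 0000001100000011
  ~a = 1111111100000000
  (d & ~a) = 0101010100000000
  ((b & c) | (d & ~a)) = 0101011100000011
  (((~c | b) | (~c | a)) | ((b & c) | (d & ~a))) = 1101111111111111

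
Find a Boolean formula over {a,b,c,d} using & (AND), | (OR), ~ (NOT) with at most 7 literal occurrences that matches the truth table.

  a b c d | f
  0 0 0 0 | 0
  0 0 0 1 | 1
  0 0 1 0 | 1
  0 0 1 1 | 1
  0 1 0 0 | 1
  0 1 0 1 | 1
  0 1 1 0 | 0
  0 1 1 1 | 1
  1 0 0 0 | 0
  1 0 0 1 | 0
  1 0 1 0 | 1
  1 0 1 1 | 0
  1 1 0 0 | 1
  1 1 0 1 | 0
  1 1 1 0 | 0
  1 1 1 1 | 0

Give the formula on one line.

(((b | c) & (~d & (~b | ~c))) | (d & ~a))

  (b | c) = 0011111100111111
  ~d = 1010101010101010
  ~b = 1111000011110000
  ~c = 1100110011001100
  (~b | ~c) = 1111110011111100
  (~d & (~b | ~c)) = 1010100010101000
  ((b | c) & (~d & (~b | ~c))) = 0010100000101000
  ~a = 1111111100000000
  (d & ~a) = 0101010100000000
  (((b | c) & (~d & (~b | ~c))) | (d & ~a)) = 0111110100101000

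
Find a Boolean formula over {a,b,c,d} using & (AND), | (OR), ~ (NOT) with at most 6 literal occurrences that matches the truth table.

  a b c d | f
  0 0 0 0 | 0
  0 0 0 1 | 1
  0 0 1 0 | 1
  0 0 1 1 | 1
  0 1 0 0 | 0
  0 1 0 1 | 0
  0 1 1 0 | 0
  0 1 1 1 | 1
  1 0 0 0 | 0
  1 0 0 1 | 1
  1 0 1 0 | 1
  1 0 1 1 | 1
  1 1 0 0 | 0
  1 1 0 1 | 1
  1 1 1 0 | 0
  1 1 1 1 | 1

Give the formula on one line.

((a | (c | ~b)) & ((~b & c) | d))

  ~b = 1111000011110000
  (c | ~b) = 1111001111110011
  (a | (c | ~b)) = 1111001111111111
  (~b & c) = 0011000000110000
  ((~b & c) | d) = 0111010101110101
  ((a | (c | ~b)) & ((~b & c) | d)) = 0111000101110101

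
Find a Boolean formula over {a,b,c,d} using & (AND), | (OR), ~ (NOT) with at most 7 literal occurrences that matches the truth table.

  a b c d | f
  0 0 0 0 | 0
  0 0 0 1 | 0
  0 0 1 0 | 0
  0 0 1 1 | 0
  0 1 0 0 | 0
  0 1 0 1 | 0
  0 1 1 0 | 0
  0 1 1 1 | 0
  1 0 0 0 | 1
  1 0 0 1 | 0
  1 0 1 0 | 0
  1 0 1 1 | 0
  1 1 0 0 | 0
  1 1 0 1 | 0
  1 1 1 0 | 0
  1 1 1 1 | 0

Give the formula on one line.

  ~b = 1111000011110000
  ~a = 1111111100000000
  (~b | ~a) = 1111111111110000
  (c & ~a) = 0011001100000000
  ~d = 1010101010101010
  (a & ~d) = 0000000010101010
  ((c & ~a) | (a & ~d)) = 0011001110101010
  ~c = 1100110011001100
  (((c & ~a) | (a & ~d)) & ~c) = 0000000010001000
  ((~b | ~a) & (((c & ~a) | (a & ~d)) & ~c)) = 0000000010000000

((~b | ~a) & (((c & ~a) | (a & ~d)) & ~c))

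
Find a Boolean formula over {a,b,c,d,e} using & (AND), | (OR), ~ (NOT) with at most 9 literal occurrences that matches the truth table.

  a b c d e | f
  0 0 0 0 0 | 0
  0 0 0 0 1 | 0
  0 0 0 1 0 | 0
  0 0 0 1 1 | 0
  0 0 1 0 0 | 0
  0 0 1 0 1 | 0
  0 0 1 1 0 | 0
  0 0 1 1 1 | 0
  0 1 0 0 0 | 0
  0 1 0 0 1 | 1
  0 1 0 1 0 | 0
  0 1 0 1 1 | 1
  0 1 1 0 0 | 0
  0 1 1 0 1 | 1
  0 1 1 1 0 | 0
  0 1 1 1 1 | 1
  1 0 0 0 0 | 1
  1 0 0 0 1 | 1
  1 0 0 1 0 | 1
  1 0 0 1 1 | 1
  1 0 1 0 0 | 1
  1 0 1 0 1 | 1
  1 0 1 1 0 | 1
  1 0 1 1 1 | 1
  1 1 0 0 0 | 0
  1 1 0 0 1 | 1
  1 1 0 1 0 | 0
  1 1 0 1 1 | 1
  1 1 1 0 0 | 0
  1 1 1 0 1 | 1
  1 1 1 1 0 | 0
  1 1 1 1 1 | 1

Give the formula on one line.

((e & (b | (~d & (a | b)))) | (~b & a))

  ~d = 11001100110011001100110011001100
  (a | b) = 00000000111111111111111111111111
  (~d & (a | b)) = 00000000110011001100110011001100
  (b | (~d & (a | b))) = 00000000111111111100110011111111
  (e & (b | (~d & (a | b)))) = 00000000010101010100010001010101
  ~b = 11111111000000001111111100000000
  (~b & a) = 00000000000000001111111100000000
  ((e & (b | (~d & (a | b)))) | (~b & a)) = 00000000010101011111111101010101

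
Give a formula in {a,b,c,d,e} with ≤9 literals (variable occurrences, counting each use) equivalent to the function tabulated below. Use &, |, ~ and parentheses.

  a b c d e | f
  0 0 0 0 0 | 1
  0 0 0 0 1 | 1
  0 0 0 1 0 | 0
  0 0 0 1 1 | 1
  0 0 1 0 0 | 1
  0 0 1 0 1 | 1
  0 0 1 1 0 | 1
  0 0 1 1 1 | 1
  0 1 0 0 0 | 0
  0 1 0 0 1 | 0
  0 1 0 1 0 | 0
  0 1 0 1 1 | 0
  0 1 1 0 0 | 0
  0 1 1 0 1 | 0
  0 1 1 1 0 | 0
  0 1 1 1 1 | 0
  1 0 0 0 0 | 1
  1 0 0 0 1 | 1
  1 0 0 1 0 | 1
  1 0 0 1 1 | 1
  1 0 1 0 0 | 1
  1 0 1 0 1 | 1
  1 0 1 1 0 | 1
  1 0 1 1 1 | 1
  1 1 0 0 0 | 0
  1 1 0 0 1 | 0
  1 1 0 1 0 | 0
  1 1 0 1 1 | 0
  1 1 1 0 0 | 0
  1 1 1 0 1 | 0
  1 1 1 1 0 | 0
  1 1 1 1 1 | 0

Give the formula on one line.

((~b & (c | ~d)) | ((e | a) & ~b))

  ~b = 11111111000000001111111100000000
  ~d = 11001100110011001100110011001100
  (c | ~d) = 11001111110011111100111111001111
  (~b & (c | ~d)) = 11001111000000001100111100000000
  (e | a) = 01010101010101011111111111111111
  ((e | a) & ~b) = 01010101000000001111111100000000
  ((~b & (c | ~d)) | ((e | a) & ~b)) = 11011111000000001111111100000000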